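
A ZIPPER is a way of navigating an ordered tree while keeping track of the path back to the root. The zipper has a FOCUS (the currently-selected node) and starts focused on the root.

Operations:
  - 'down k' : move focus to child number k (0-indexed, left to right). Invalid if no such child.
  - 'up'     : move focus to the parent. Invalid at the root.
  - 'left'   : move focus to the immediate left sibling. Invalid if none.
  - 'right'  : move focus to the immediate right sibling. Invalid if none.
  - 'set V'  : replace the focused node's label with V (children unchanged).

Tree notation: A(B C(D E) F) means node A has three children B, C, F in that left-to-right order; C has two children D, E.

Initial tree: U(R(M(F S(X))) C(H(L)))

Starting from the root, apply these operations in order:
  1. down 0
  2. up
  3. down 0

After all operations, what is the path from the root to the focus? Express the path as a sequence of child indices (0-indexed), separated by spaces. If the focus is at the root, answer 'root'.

Step 1 (down 0): focus=R path=0 depth=1 children=['M'] left=[] right=['C'] parent=U
Step 2 (up): focus=U path=root depth=0 children=['R', 'C'] (at root)
Step 3 (down 0): focus=R path=0 depth=1 children=['M'] left=[] right=['C'] parent=U

Answer: 0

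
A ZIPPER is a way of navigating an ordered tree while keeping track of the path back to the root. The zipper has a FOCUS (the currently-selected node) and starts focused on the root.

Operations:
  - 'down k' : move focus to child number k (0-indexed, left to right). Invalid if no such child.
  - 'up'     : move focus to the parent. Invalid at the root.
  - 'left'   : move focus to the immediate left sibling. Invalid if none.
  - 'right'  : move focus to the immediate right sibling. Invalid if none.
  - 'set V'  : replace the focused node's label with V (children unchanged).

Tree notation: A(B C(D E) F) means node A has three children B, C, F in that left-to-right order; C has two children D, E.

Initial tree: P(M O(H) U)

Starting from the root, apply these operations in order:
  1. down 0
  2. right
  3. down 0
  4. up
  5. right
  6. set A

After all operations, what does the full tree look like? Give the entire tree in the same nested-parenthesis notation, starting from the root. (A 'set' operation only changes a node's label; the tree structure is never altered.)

Answer: P(M O(H) A)

Derivation:
Step 1 (down 0): focus=M path=0 depth=1 children=[] left=[] right=['O', 'U'] parent=P
Step 2 (right): focus=O path=1 depth=1 children=['H'] left=['M'] right=['U'] parent=P
Step 3 (down 0): focus=H path=1/0 depth=2 children=[] left=[] right=[] parent=O
Step 4 (up): focus=O path=1 depth=1 children=['H'] left=['M'] right=['U'] parent=P
Step 5 (right): focus=U path=2 depth=1 children=[] left=['M', 'O'] right=[] parent=P
Step 6 (set A): focus=A path=2 depth=1 children=[] left=['M', 'O'] right=[] parent=P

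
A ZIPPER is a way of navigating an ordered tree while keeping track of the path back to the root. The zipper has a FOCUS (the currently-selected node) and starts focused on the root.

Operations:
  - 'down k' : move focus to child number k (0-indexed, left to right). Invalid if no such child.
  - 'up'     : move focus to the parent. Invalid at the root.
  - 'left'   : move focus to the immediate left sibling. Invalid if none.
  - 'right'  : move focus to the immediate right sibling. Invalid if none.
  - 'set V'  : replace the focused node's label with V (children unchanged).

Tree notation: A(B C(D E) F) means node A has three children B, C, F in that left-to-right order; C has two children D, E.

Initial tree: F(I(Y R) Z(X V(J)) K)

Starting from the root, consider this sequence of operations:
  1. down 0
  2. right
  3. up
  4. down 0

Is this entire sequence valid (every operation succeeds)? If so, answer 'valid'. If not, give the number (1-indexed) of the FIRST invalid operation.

Answer: valid

Derivation:
Step 1 (down 0): focus=I path=0 depth=1 children=['Y', 'R'] left=[] right=['Z', 'K'] parent=F
Step 2 (right): focus=Z path=1 depth=1 children=['X', 'V'] left=['I'] right=['K'] parent=F
Step 3 (up): focus=F path=root depth=0 children=['I', 'Z', 'K'] (at root)
Step 4 (down 0): focus=I path=0 depth=1 children=['Y', 'R'] left=[] right=['Z', 'K'] parent=F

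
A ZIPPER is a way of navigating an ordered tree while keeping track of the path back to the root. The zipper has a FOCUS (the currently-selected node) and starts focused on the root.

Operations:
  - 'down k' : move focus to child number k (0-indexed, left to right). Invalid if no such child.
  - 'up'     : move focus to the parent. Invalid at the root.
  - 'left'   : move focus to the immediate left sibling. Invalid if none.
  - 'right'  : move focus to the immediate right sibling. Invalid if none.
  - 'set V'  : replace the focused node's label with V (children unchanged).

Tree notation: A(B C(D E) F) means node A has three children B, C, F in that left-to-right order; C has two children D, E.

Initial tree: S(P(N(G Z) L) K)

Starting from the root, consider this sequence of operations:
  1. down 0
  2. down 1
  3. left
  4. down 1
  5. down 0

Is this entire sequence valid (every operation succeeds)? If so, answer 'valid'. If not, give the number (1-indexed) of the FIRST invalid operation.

Answer: 5

Derivation:
Step 1 (down 0): focus=P path=0 depth=1 children=['N', 'L'] left=[] right=['K'] parent=S
Step 2 (down 1): focus=L path=0/1 depth=2 children=[] left=['N'] right=[] parent=P
Step 3 (left): focus=N path=0/0 depth=2 children=['G', 'Z'] left=[] right=['L'] parent=P
Step 4 (down 1): focus=Z path=0/0/1 depth=3 children=[] left=['G'] right=[] parent=N
Step 5 (down 0): INVALID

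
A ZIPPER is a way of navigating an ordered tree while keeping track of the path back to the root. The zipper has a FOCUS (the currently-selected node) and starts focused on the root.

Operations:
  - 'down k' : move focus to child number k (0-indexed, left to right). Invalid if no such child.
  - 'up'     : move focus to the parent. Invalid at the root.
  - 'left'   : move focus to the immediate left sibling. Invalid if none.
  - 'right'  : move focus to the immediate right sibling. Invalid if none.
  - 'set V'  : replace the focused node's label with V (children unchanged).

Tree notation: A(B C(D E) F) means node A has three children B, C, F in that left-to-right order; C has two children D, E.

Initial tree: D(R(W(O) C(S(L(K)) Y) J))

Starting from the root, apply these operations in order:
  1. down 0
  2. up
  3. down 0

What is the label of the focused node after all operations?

Step 1 (down 0): focus=R path=0 depth=1 children=['W', 'C', 'J'] left=[] right=[] parent=D
Step 2 (up): focus=D path=root depth=0 children=['R'] (at root)
Step 3 (down 0): focus=R path=0 depth=1 children=['W', 'C', 'J'] left=[] right=[] parent=D

Answer: R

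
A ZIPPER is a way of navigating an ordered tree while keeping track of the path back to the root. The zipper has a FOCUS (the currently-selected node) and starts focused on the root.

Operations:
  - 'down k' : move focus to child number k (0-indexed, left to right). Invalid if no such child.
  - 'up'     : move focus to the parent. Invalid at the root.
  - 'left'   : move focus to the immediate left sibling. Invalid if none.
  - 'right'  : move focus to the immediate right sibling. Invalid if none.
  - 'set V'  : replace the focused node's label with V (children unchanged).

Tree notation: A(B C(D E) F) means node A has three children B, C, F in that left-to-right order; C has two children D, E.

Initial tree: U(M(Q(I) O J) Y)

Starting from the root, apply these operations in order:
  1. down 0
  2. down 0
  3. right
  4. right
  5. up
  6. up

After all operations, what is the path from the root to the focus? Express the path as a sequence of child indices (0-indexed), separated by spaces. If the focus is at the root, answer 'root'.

Step 1 (down 0): focus=M path=0 depth=1 children=['Q', 'O', 'J'] left=[] right=['Y'] parent=U
Step 2 (down 0): focus=Q path=0/0 depth=2 children=['I'] left=[] right=['O', 'J'] parent=M
Step 3 (right): focus=O path=0/1 depth=2 children=[] left=['Q'] right=['J'] parent=M
Step 4 (right): focus=J path=0/2 depth=2 children=[] left=['Q', 'O'] right=[] parent=M
Step 5 (up): focus=M path=0 depth=1 children=['Q', 'O', 'J'] left=[] right=['Y'] parent=U
Step 6 (up): focus=U path=root depth=0 children=['M', 'Y'] (at root)

Answer: root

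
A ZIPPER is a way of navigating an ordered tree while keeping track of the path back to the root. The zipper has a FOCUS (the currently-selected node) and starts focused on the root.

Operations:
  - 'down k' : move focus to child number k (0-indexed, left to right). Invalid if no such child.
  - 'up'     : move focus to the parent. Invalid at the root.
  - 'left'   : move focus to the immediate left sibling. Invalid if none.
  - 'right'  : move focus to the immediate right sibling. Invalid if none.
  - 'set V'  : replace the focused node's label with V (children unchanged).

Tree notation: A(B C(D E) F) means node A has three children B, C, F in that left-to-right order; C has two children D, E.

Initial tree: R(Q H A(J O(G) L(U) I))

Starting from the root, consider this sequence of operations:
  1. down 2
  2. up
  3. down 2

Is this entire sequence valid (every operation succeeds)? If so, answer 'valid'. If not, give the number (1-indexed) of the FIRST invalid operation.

Step 1 (down 2): focus=A path=2 depth=1 children=['J', 'O', 'L', 'I'] left=['Q', 'H'] right=[] parent=R
Step 2 (up): focus=R path=root depth=0 children=['Q', 'H', 'A'] (at root)
Step 3 (down 2): focus=A path=2 depth=1 children=['J', 'O', 'L', 'I'] left=['Q', 'H'] right=[] parent=R

Answer: valid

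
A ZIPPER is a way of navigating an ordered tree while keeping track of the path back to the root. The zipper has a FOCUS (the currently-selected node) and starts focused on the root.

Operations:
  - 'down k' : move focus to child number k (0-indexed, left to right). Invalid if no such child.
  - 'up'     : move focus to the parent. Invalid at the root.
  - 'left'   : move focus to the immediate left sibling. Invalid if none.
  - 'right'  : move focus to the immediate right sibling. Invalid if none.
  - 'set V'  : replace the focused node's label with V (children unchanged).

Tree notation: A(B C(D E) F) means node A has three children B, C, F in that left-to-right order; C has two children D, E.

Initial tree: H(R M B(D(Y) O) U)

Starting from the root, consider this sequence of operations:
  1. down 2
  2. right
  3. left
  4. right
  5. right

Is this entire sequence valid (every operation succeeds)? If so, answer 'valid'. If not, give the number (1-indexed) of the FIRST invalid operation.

Step 1 (down 2): focus=B path=2 depth=1 children=['D', 'O'] left=['R', 'M'] right=['U'] parent=H
Step 2 (right): focus=U path=3 depth=1 children=[] left=['R', 'M', 'B'] right=[] parent=H
Step 3 (left): focus=B path=2 depth=1 children=['D', 'O'] left=['R', 'M'] right=['U'] parent=H
Step 4 (right): focus=U path=3 depth=1 children=[] left=['R', 'M', 'B'] right=[] parent=H
Step 5 (right): INVALID

Answer: 5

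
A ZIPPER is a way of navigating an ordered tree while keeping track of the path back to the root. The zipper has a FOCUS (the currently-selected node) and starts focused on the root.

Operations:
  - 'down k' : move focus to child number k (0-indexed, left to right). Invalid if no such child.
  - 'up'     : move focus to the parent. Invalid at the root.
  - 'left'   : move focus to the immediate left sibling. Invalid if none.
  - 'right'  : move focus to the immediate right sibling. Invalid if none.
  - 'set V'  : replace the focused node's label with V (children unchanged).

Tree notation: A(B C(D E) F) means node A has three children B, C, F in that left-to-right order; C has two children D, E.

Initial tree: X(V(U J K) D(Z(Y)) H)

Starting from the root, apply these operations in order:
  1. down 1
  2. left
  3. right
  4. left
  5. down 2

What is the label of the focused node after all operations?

Answer: K

Derivation:
Step 1 (down 1): focus=D path=1 depth=1 children=['Z'] left=['V'] right=['H'] parent=X
Step 2 (left): focus=V path=0 depth=1 children=['U', 'J', 'K'] left=[] right=['D', 'H'] parent=X
Step 3 (right): focus=D path=1 depth=1 children=['Z'] left=['V'] right=['H'] parent=X
Step 4 (left): focus=V path=0 depth=1 children=['U', 'J', 'K'] left=[] right=['D', 'H'] parent=X
Step 5 (down 2): focus=K path=0/2 depth=2 children=[] left=['U', 'J'] right=[] parent=V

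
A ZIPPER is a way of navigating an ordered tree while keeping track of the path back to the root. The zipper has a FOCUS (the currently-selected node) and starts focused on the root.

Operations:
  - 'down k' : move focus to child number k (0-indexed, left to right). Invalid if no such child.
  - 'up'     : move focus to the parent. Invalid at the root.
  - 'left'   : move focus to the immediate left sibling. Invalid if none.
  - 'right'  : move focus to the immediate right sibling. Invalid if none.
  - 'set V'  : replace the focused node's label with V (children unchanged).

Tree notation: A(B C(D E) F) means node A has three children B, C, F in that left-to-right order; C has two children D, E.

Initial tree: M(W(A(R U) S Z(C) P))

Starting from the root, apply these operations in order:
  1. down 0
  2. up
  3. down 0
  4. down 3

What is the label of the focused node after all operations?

Answer: P

Derivation:
Step 1 (down 0): focus=W path=0 depth=1 children=['A', 'S', 'Z', 'P'] left=[] right=[] parent=M
Step 2 (up): focus=M path=root depth=0 children=['W'] (at root)
Step 3 (down 0): focus=W path=0 depth=1 children=['A', 'S', 'Z', 'P'] left=[] right=[] parent=M
Step 4 (down 3): focus=P path=0/3 depth=2 children=[] left=['A', 'S', 'Z'] right=[] parent=W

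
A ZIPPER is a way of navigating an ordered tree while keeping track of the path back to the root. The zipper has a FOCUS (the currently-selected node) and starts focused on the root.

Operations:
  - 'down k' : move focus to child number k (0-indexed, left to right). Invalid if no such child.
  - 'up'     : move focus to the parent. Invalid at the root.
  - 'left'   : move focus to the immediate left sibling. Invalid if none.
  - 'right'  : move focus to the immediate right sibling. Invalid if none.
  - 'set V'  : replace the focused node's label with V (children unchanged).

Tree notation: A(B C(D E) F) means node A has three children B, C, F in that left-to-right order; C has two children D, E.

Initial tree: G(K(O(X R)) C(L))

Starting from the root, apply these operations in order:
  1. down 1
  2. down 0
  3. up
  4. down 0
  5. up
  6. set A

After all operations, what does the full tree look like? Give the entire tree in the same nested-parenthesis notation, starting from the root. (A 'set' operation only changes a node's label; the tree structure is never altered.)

Step 1 (down 1): focus=C path=1 depth=1 children=['L'] left=['K'] right=[] parent=G
Step 2 (down 0): focus=L path=1/0 depth=2 children=[] left=[] right=[] parent=C
Step 3 (up): focus=C path=1 depth=1 children=['L'] left=['K'] right=[] parent=G
Step 4 (down 0): focus=L path=1/0 depth=2 children=[] left=[] right=[] parent=C
Step 5 (up): focus=C path=1 depth=1 children=['L'] left=['K'] right=[] parent=G
Step 6 (set A): focus=A path=1 depth=1 children=['L'] left=['K'] right=[] parent=G

Answer: G(K(O(X R)) A(L))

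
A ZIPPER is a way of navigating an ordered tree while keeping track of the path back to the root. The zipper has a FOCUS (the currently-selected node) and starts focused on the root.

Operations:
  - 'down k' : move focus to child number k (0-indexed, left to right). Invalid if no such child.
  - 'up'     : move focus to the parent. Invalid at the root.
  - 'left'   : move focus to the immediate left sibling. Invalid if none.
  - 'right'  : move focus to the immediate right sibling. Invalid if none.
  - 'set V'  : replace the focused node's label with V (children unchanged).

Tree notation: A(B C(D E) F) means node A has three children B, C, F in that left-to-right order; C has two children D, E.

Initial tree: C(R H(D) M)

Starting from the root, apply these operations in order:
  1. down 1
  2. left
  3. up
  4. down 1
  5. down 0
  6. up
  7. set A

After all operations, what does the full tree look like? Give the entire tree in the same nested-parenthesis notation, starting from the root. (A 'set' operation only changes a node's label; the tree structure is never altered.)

Step 1 (down 1): focus=H path=1 depth=1 children=['D'] left=['R'] right=['M'] parent=C
Step 2 (left): focus=R path=0 depth=1 children=[] left=[] right=['H', 'M'] parent=C
Step 3 (up): focus=C path=root depth=0 children=['R', 'H', 'M'] (at root)
Step 4 (down 1): focus=H path=1 depth=1 children=['D'] left=['R'] right=['M'] parent=C
Step 5 (down 0): focus=D path=1/0 depth=2 children=[] left=[] right=[] parent=H
Step 6 (up): focus=H path=1 depth=1 children=['D'] left=['R'] right=['M'] parent=C
Step 7 (set A): focus=A path=1 depth=1 children=['D'] left=['R'] right=['M'] parent=C

Answer: C(R A(D) M)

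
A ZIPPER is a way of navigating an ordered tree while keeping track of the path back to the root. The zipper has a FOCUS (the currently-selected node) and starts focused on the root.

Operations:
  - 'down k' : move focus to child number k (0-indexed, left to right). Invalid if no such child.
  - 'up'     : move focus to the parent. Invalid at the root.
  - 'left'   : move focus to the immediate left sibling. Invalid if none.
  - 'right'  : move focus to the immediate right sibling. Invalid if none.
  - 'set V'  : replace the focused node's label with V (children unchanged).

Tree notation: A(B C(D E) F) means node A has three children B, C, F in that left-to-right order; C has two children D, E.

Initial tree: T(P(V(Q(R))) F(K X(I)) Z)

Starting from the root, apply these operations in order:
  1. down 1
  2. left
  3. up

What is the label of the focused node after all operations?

Step 1 (down 1): focus=F path=1 depth=1 children=['K', 'X'] left=['P'] right=['Z'] parent=T
Step 2 (left): focus=P path=0 depth=1 children=['V'] left=[] right=['F', 'Z'] parent=T
Step 3 (up): focus=T path=root depth=0 children=['P', 'F', 'Z'] (at root)

Answer: T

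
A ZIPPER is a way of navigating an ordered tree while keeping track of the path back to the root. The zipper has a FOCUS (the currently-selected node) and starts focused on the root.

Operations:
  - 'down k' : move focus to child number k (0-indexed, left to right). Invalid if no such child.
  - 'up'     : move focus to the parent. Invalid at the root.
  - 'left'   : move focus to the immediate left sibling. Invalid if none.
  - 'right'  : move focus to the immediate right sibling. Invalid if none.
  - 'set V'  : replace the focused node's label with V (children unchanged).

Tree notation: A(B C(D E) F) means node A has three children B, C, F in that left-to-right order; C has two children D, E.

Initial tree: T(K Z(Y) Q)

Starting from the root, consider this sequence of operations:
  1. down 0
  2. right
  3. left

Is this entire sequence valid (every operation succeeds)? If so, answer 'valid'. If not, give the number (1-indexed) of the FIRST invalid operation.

Step 1 (down 0): focus=K path=0 depth=1 children=[] left=[] right=['Z', 'Q'] parent=T
Step 2 (right): focus=Z path=1 depth=1 children=['Y'] left=['K'] right=['Q'] parent=T
Step 3 (left): focus=K path=0 depth=1 children=[] left=[] right=['Z', 'Q'] parent=T

Answer: valid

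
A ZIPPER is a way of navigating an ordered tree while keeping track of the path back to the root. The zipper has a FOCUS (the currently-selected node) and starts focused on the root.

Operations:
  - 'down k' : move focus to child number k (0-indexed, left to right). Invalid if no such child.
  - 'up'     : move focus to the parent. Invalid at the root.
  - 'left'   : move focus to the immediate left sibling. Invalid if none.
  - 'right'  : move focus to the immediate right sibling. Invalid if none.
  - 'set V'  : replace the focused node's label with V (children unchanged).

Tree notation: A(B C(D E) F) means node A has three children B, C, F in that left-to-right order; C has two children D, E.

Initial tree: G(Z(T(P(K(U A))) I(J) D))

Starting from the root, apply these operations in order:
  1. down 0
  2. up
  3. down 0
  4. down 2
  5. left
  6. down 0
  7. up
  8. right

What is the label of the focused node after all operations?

Answer: D

Derivation:
Step 1 (down 0): focus=Z path=0 depth=1 children=['T', 'I', 'D'] left=[] right=[] parent=G
Step 2 (up): focus=G path=root depth=0 children=['Z'] (at root)
Step 3 (down 0): focus=Z path=0 depth=1 children=['T', 'I', 'D'] left=[] right=[] parent=G
Step 4 (down 2): focus=D path=0/2 depth=2 children=[] left=['T', 'I'] right=[] parent=Z
Step 5 (left): focus=I path=0/1 depth=2 children=['J'] left=['T'] right=['D'] parent=Z
Step 6 (down 0): focus=J path=0/1/0 depth=3 children=[] left=[] right=[] parent=I
Step 7 (up): focus=I path=0/1 depth=2 children=['J'] left=['T'] right=['D'] parent=Z
Step 8 (right): focus=D path=0/2 depth=2 children=[] left=['T', 'I'] right=[] parent=Z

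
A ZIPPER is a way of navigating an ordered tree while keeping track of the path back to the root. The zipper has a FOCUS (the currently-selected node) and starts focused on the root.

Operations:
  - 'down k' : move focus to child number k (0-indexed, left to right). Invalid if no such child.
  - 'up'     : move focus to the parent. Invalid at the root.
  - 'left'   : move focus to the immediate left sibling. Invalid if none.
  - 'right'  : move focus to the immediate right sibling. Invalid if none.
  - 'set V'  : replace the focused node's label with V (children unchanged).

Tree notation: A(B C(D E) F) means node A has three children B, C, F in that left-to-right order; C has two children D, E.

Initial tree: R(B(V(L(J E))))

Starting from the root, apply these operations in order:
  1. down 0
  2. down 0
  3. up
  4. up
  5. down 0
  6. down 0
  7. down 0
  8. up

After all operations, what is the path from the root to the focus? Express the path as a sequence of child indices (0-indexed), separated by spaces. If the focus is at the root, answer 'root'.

Answer: 0 0

Derivation:
Step 1 (down 0): focus=B path=0 depth=1 children=['V'] left=[] right=[] parent=R
Step 2 (down 0): focus=V path=0/0 depth=2 children=['L'] left=[] right=[] parent=B
Step 3 (up): focus=B path=0 depth=1 children=['V'] left=[] right=[] parent=R
Step 4 (up): focus=R path=root depth=0 children=['B'] (at root)
Step 5 (down 0): focus=B path=0 depth=1 children=['V'] left=[] right=[] parent=R
Step 6 (down 0): focus=V path=0/0 depth=2 children=['L'] left=[] right=[] parent=B
Step 7 (down 0): focus=L path=0/0/0 depth=3 children=['J', 'E'] left=[] right=[] parent=V
Step 8 (up): focus=V path=0/0 depth=2 children=['L'] left=[] right=[] parent=B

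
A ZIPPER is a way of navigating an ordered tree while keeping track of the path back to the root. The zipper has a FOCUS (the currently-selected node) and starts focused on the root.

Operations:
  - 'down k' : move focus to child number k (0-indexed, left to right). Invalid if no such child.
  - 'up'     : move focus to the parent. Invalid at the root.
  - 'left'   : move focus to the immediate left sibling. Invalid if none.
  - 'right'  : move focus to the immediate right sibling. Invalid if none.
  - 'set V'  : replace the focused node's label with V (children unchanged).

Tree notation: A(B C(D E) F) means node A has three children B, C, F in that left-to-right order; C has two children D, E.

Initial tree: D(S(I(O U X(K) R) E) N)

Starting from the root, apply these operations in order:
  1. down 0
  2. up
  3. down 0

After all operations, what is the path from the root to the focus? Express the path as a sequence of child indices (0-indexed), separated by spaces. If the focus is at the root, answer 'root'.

Answer: 0

Derivation:
Step 1 (down 0): focus=S path=0 depth=1 children=['I', 'E'] left=[] right=['N'] parent=D
Step 2 (up): focus=D path=root depth=0 children=['S', 'N'] (at root)
Step 3 (down 0): focus=S path=0 depth=1 children=['I', 'E'] left=[] right=['N'] parent=D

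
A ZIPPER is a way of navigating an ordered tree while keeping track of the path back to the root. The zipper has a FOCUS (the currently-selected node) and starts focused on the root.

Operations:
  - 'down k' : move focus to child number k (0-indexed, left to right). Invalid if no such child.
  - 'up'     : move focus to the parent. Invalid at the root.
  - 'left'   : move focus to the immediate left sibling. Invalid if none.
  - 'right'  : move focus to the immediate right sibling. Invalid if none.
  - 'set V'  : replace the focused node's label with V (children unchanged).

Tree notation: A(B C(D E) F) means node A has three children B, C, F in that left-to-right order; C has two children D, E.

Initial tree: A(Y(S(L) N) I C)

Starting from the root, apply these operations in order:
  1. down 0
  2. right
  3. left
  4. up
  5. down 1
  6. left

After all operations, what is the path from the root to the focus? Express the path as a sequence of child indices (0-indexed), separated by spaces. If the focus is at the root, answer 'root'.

Step 1 (down 0): focus=Y path=0 depth=1 children=['S', 'N'] left=[] right=['I', 'C'] parent=A
Step 2 (right): focus=I path=1 depth=1 children=[] left=['Y'] right=['C'] parent=A
Step 3 (left): focus=Y path=0 depth=1 children=['S', 'N'] left=[] right=['I', 'C'] parent=A
Step 4 (up): focus=A path=root depth=0 children=['Y', 'I', 'C'] (at root)
Step 5 (down 1): focus=I path=1 depth=1 children=[] left=['Y'] right=['C'] parent=A
Step 6 (left): focus=Y path=0 depth=1 children=['S', 'N'] left=[] right=['I', 'C'] parent=A

Answer: 0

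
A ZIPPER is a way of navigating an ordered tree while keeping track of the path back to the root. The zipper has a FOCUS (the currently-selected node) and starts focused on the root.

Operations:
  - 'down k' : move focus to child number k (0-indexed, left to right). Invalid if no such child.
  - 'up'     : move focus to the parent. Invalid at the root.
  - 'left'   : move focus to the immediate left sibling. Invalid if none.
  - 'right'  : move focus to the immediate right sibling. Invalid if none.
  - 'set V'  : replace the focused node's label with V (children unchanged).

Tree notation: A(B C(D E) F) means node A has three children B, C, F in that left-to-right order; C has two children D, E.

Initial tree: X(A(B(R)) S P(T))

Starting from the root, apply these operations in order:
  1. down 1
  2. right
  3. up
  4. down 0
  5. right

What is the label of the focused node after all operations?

Answer: S

Derivation:
Step 1 (down 1): focus=S path=1 depth=1 children=[] left=['A'] right=['P'] parent=X
Step 2 (right): focus=P path=2 depth=1 children=['T'] left=['A', 'S'] right=[] parent=X
Step 3 (up): focus=X path=root depth=0 children=['A', 'S', 'P'] (at root)
Step 4 (down 0): focus=A path=0 depth=1 children=['B'] left=[] right=['S', 'P'] parent=X
Step 5 (right): focus=S path=1 depth=1 children=[] left=['A'] right=['P'] parent=X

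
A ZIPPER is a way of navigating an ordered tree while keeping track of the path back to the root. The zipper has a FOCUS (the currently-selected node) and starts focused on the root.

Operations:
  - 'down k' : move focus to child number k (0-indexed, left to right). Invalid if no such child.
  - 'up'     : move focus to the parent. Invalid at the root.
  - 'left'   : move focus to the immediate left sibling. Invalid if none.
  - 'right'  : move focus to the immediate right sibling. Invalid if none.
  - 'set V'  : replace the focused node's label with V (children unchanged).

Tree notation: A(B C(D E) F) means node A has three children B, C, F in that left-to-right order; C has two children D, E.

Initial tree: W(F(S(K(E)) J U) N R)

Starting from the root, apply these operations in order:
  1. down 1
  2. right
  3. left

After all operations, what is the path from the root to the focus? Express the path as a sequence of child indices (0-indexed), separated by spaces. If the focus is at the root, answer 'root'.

Answer: 1

Derivation:
Step 1 (down 1): focus=N path=1 depth=1 children=[] left=['F'] right=['R'] parent=W
Step 2 (right): focus=R path=2 depth=1 children=[] left=['F', 'N'] right=[] parent=W
Step 3 (left): focus=N path=1 depth=1 children=[] left=['F'] right=['R'] parent=W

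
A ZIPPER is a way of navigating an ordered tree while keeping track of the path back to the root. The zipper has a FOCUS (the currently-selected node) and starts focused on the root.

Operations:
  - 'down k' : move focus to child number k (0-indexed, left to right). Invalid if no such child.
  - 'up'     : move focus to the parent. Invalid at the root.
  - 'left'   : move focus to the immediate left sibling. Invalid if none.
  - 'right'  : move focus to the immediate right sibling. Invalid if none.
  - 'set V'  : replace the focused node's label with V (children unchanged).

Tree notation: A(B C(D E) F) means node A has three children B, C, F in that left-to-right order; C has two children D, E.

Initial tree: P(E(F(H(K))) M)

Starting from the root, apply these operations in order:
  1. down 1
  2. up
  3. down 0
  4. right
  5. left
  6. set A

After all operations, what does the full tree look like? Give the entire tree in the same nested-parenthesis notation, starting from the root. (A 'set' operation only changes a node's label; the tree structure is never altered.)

Answer: P(A(F(H(K))) M)

Derivation:
Step 1 (down 1): focus=M path=1 depth=1 children=[] left=['E'] right=[] parent=P
Step 2 (up): focus=P path=root depth=0 children=['E', 'M'] (at root)
Step 3 (down 0): focus=E path=0 depth=1 children=['F'] left=[] right=['M'] parent=P
Step 4 (right): focus=M path=1 depth=1 children=[] left=['E'] right=[] parent=P
Step 5 (left): focus=E path=0 depth=1 children=['F'] left=[] right=['M'] parent=P
Step 6 (set A): focus=A path=0 depth=1 children=['F'] left=[] right=['M'] parent=P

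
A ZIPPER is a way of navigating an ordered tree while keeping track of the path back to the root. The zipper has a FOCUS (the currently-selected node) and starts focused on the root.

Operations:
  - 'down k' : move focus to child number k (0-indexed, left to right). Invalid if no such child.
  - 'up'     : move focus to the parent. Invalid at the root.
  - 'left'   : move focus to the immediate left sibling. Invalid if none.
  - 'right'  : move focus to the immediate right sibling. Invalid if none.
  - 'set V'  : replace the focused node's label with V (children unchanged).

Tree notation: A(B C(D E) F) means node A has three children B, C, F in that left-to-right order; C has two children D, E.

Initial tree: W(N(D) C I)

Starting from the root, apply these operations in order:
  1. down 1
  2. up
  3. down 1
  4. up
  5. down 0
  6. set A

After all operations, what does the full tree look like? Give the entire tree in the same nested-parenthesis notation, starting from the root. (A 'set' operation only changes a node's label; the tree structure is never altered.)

Answer: W(A(D) C I)

Derivation:
Step 1 (down 1): focus=C path=1 depth=1 children=[] left=['N'] right=['I'] parent=W
Step 2 (up): focus=W path=root depth=0 children=['N', 'C', 'I'] (at root)
Step 3 (down 1): focus=C path=1 depth=1 children=[] left=['N'] right=['I'] parent=W
Step 4 (up): focus=W path=root depth=0 children=['N', 'C', 'I'] (at root)
Step 5 (down 0): focus=N path=0 depth=1 children=['D'] left=[] right=['C', 'I'] parent=W
Step 6 (set A): focus=A path=0 depth=1 children=['D'] left=[] right=['C', 'I'] parent=W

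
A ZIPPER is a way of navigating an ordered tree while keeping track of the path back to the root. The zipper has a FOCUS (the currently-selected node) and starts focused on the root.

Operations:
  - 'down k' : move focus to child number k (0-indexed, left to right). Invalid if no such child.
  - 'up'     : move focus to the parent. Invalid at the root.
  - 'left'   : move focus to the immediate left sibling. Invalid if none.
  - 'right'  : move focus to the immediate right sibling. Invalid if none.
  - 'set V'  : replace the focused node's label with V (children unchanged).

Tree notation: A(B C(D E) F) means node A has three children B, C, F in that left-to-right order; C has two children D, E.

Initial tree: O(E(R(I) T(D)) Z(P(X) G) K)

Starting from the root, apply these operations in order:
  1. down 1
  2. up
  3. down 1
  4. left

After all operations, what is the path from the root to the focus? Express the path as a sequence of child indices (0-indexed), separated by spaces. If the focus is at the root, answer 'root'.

Answer: 0

Derivation:
Step 1 (down 1): focus=Z path=1 depth=1 children=['P', 'G'] left=['E'] right=['K'] parent=O
Step 2 (up): focus=O path=root depth=0 children=['E', 'Z', 'K'] (at root)
Step 3 (down 1): focus=Z path=1 depth=1 children=['P', 'G'] left=['E'] right=['K'] parent=O
Step 4 (left): focus=E path=0 depth=1 children=['R', 'T'] left=[] right=['Z', 'K'] parent=O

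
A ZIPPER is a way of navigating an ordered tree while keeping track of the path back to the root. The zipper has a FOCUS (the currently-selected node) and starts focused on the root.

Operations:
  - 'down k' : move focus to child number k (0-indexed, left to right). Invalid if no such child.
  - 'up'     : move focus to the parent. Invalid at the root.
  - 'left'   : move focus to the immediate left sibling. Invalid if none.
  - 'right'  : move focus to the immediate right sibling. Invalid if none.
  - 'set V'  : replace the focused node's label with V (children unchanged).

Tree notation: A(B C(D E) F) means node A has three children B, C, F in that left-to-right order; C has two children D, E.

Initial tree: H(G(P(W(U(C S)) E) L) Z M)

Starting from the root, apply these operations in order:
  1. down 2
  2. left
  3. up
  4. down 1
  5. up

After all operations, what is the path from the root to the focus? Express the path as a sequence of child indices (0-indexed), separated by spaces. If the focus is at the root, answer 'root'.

Step 1 (down 2): focus=M path=2 depth=1 children=[] left=['G', 'Z'] right=[] parent=H
Step 2 (left): focus=Z path=1 depth=1 children=[] left=['G'] right=['M'] parent=H
Step 3 (up): focus=H path=root depth=0 children=['G', 'Z', 'M'] (at root)
Step 4 (down 1): focus=Z path=1 depth=1 children=[] left=['G'] right=['M'] parent=H
Step 5 (up): focus=H path=root depth=0 children=['G', 'Z', 'M'] (at root)

Answer: root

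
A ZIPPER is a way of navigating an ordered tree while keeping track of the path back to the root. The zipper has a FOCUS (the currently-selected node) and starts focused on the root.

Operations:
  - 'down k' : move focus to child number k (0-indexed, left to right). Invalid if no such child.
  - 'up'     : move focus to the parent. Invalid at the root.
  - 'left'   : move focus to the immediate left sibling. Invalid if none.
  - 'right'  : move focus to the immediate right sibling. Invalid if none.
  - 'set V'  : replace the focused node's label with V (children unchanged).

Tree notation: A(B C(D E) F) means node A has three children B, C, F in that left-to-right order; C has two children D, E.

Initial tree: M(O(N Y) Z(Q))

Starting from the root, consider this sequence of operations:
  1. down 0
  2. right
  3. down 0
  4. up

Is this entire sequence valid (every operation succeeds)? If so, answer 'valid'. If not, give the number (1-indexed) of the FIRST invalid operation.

Step 1 (down 0): focus=O path=0 depth=1 children=['N', 'Y'] left=[] right=['Z'] parent=M
Step 2 (right): focus=Z path=1 depth=1 children=['Q'] left=['O'] right=[] parent=M
Step 3 (down 0): focus=Q path=1/0 depth=2 children=[] left=[] right=[] parent=Z
Step 4 (up): focus=Z path=1 depth=1 children=['Q'] left=['O'] right=[] parent=M

Answer: valid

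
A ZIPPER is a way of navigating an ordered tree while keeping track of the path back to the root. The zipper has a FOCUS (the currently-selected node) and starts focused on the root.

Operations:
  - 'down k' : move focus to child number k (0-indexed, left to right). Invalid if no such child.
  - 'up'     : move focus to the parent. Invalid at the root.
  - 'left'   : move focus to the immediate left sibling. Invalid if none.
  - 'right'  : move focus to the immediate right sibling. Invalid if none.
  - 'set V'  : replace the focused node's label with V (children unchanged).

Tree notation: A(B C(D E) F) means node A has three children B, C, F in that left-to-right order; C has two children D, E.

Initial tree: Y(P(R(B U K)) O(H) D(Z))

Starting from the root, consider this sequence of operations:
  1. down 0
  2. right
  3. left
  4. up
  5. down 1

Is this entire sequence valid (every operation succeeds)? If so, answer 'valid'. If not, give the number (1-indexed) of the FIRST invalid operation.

Answer: valid

Derivation:
Step 1 (down 0): focus=P path=0 depth=1 children=['R'] left=[] right=['O', 'D'] parent=Y
Step 2 (right): focus=O path=1 depth=1 children=['H'] left=['P'] right=['D'] parent=Y
Step 3 (left): focus=P path=0 depth=1 children=['R'] left=[] right=['O', 'D'] parent=Y
Step 4 (up): focus=Y path=root depth=0 children=['P', 'O', 'D'] (at root)
Step 5 (down 1): focus=O path=1 depth=1 children=['H'] left=['P'] right=['D'] parent=Y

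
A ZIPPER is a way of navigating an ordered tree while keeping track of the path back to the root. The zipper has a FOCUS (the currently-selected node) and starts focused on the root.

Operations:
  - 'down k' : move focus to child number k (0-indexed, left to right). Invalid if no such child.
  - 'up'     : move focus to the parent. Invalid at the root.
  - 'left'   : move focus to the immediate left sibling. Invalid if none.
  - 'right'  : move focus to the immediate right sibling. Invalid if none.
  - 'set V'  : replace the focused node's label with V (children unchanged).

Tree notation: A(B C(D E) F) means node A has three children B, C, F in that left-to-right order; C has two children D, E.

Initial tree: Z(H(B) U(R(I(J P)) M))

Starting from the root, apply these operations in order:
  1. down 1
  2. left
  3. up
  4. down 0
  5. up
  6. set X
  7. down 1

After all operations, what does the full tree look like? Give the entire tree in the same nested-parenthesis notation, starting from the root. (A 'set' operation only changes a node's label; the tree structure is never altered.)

Answer: X(H(B) U(R(I(J P)) M))

Derivation:
Step 1 (down 1): focus=U path=1 depth=1 children=['R', 'M'] left=['H'] right=[] parent=Z
Step 2 (left): focus=H path=0 depth=1 children=['B'] left=[] right=['U'] parent=Z
Step 3 (up): focus=Z path=root depth=0 children=['H', 'U'] (at root)
Step 4 (down 0): focus=H path=0 depth=1 children=['B'] left=[] right=['U'] parent=Z
Step 5 (up): focus=Z path=root depth=0 children=['H', 'U'] (at root)
Step 6 (set X): focus=X path=root depth=0 children=['H', 'U'] (at root)
Step 7 (down 1): focus=U path=1 depth=1 children=['R', 'M'] left=['H'] right=[] parent=X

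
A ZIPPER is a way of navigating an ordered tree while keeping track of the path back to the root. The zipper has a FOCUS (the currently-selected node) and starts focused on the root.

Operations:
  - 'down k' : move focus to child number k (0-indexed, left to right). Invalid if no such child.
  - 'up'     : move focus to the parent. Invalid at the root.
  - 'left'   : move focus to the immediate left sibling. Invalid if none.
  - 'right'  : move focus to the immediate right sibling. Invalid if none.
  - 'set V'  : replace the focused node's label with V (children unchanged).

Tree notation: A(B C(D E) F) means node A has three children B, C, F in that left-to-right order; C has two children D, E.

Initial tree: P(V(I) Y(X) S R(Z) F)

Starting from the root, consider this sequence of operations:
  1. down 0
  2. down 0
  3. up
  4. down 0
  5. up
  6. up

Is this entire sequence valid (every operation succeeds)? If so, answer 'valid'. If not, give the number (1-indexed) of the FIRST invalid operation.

Answer: valid

Derivation:
Step 1 (down 0): focus=V path=0 depth=1 children=['I'] left=[] right=['Y', 'S', 'R', 'F'] parent=P
Step 2 (down 0): focus=I path=0/0 depth=2 children=[] left=[] right=[] parent=V
Step 3 (up): focus=V path=0 depth=1 children=['I'] left=[] right=['Y', 'S', 'R', 'F'] parent=P
Step 4 (down 0): focus=I path=0/0 depth=2 children=[] left=[] right=[] parent=V
Step 5 (up): focus=V path=0 depth=1 children=['I'] left=[] right=['Y', 'S', 'R', 'F'] parent=P
Step 6 (up): focus=P path=root depth=0 children=['V', 'Y', 'S', 'R', 'F'] (at root)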